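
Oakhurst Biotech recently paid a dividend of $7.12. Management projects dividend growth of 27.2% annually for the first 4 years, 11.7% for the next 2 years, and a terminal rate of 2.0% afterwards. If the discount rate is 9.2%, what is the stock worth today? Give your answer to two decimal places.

$263.74

Three-stage DDM. Project D₁…D_6; terminal Gordon value at t=6 with g = 0.02; discount at r = 0.092.
D_1 = 9.0566
D_2 = 11.5200
D_3 = 14.6535
D_4 = 18.6393
D_5 = 20.8200
D_6 = 23.2560
TV_6 = 23.7211/(0.092−0.02) = 329.4598
P₀ = Σ Dₜ/(1+r)ᵗ + TV_6/(1+r)^6 = 263.7360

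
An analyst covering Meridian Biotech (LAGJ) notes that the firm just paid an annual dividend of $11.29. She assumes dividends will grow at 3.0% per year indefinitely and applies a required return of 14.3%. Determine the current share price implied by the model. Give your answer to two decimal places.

Gordon growth model: P₀ = D₁/(r − g). D₁ = 11.29 × (1 + 0.03) = 11.6287.
P₀ = 11.6287 / (0.143 − 0.03) = 11.6287 / 0.113 = 102.9088

$102.91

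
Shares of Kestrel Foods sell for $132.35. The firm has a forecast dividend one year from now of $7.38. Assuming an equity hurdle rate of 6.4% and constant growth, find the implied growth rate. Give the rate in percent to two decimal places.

0.82%

From P₀ = D₁/(r − g), the implied growth is g = r − D₁/P₀.
g = 0.064 − 7.38/132.35 = 0.064 − 0.05576 = 0.00824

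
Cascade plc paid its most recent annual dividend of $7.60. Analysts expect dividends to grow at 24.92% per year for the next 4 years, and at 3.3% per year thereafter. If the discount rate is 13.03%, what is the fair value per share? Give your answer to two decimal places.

Two-stage DDM. Project D₁…D_4 at 0.2492, terminal growth 0.033, discount at r = 0.1303.
D_1 = 9.4939
D_2 = 11.8598
D_3 = 14.8153
D_4 = 18.5072
Terminal value at t=4: TV = D_5/(r−g) = 19.1180/(0.1303−0.033) = 196.4848
P₀ = 9.4939/(1+0.1303)^1 + 11.8598/(1+0.1303)^2 + 14.8153/(1+0.1303)^3 + 18.5072/(1+0.1303)^4 + 196.4848/(1+0.1303)^4 = 159.6608

$159.66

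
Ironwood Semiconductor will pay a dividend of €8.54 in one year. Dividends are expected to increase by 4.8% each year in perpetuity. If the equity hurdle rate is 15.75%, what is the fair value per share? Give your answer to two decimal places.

Gordon growth model: P₀ = D₁/(r − g), with D₁ = 8.54 given directly.
P₀ = 8.5400 / (0.1575 − 0.048) = 8.5400 / 0.1095 = 77.9909

€77.99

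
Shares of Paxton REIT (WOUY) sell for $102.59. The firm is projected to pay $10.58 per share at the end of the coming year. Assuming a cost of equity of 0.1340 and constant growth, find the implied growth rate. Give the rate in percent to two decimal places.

3.09%

From P₀ = D₁/(r − g), the implied growth is g = r − D₁/P₀.
g = 0.134 − 10.58/102.59 = 0.134 − 0.10313 = 0.03087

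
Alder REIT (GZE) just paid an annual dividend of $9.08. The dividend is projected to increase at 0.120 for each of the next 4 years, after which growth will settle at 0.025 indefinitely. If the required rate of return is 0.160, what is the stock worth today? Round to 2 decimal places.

Two-stage DDM. Project D₁…D_4 at 0.12, terminal growth 0.025, discount at r = 0.16.
D_1 = 10.1696
D_2 = 11.3900
D_3 = 12.7567
D_4 = 14.2876
Terminal value at t=4: TV = D_5/(r−g) = 14.6447/(0.16−0.025) = 108.4796
P₀ = 10.1696/(1+0.16)^1 + 11.3900/(1+0.16)^2 + 12.7567/(1+0.16)^3 + 14.2876/(1+0.16)^4 + 108.4796/(1+0.16)^4 = 93.2074

$93.21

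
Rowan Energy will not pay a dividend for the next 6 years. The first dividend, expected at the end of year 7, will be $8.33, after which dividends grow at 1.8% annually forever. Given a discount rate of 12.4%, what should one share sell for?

Deferred-dividend DDM. At t=6 the remaining stream is a growing perpetuity with first payment D_7 = 8.33.
V_6 = D_7/(r−g) = 8.33/(0.124−0.018) = 78.5849
P₀ = V_6/(1+r)^6 = 78.5849/(1+0.124)^6 = 38.9710

$38.97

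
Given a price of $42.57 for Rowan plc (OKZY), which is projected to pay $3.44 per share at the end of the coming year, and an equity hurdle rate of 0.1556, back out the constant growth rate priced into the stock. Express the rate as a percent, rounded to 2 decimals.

From P₀ = D₁/(r − g), the implied growth is g = r − D₁/P₀.
g = 0.1556 − 3.44/42.57 = 0.1556 − 0.08081 = 0.07479

7.48%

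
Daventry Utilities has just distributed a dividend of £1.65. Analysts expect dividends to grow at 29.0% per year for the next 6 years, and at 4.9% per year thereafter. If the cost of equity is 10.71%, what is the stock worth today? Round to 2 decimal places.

Two-stage DDM. Project D₁…D_6 at 0.29, terminal growth 0.049, discount at r = 0.1071.
D_1 = 2.1285
D_2 = 2.7458
D_3 = 3.5420
D_4 = 4.5692
D_5 = 5.8943
D_6 = 7.6037
Terminal value at t=6: TV = D_7/(r−g) = 7.9762/(0.1071−0.049) = 137.2845
P₀ = 2.1285/(1+0.1071)^1 + 2.7458/(1+0.1071)^2 + 3.5420/(1+0.1071)^3 + 4.5692/(1+0.1071)^4 + 5.8943/(1+0.1071)^5 + 7.6037/(1+0.1071)^6 + 137.2845/(1+0.1071)^6 = 92.0473

£92.05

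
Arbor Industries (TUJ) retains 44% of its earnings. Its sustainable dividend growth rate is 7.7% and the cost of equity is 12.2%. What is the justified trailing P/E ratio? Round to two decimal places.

13.40

Payout ratio b = 1 − 0.44 = 0.56.
Justified trailing P/E = b(1+g)/(r−g) = 0.56×(1+0.077)/(0.122−0.077) = 13.4027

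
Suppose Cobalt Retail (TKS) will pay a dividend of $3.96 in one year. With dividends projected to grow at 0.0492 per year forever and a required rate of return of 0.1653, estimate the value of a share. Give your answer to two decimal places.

$34.11

Gordon growth model: P₀ = D₁/(r − g), with D₁ = 3.96 given directly.
P₀ = 3.9600 / (0.1653 − 0.0492) = 3.9600 / 0.1161 = 34.1085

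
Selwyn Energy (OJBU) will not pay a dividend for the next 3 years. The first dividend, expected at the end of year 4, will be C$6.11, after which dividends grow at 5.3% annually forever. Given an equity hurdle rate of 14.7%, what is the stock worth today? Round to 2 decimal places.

C$43.07

Deferred-dividend DDM. At t=3 the remaining stream is a growing perpetuity with first payment D_4 = 6.11.
V_3 = D_4/(r−g) = 6.11/(0.147−0.053) = 65.0000
P₀ = V_3/(1+r)^3 = 65.0000/(1+0.147)^3 = 43.0748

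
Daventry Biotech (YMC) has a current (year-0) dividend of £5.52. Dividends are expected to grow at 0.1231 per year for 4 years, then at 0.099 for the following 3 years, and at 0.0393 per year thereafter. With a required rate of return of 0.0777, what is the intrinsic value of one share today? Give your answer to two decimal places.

Three-stage DDM. Project D₁…D_7; terminal Gordon value at t=7 with g = 0.0393; discount at r = 0.0777.
D_1 = 6.1995
D_2 = 6.9627
D_3 = 7.8198
D_4 = 8.7824
D_5 = 9.6518
D_6 = 10.6074
D_7 = 11.6575
TV_7 = 12.1157/(0.0777−0.0393) = 315.5118
P₀ = Σ Dₜ/(1+r)ᵗ + TV_7/(1+r)^7 = 231.6856

£231.69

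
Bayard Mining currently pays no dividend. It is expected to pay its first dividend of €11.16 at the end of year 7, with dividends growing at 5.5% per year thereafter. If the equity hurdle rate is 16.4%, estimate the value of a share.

€41.16

Deferred-dividend DDM. At t=6 the remaining stream is a growing perpetuity with first payment D_7 = 11.16.
V_6 = D_7/(r−g) = 11.16/(0.164−0.055) = 102.3853
P₀ = V_6/(1+r)^6 = 102.3853/(1+0.164)^6 = 41.1642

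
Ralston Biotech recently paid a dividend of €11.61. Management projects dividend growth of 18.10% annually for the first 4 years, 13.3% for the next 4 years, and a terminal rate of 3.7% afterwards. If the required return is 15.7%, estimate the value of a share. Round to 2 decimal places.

Three-stage DDM. Project D₁…D_8; terminal Gordon value at t=8 with g = 0.037; discount at r = 0.157.
D_1 = 13.7114
D_2 = 16.1932
D_3 = 19.1241
D_4 = 22.5856
D_5 = 25.5895
D_6 = 28.9929
D_7 = 32.8490
D_8 = 37.2179
TV_8 = 38.5949/(0.157−0.037) = 321.6244
P₀ = Σ Dₜ/(1+r)ᵗ + TV_8/(1+r)^8 = 196.9100

€196.91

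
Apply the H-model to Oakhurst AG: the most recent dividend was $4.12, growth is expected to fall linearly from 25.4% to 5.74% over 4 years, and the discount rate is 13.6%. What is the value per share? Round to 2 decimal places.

$76.04

H-model: P₀ = D₀[(1+g_L) + H(g_S−g_L)]/(r−g_L), with H = 4/2 = 2.
P₀ = 4.12 × [(1+0.0574) + 2×(0.254−0.0574)] / (0.136−0.0574)
   = 4.12 × 1.4506 / 0.0786 = 76.0365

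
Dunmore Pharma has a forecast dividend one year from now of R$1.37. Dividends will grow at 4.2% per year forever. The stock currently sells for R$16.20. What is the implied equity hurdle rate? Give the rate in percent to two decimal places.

Rearranging the constant-growth DDM: r = D₁/P₀ + g.
r = 1.3700 / 16.20 + 0.042 = 0.08457 + 0.042 = 0.12657

12.66%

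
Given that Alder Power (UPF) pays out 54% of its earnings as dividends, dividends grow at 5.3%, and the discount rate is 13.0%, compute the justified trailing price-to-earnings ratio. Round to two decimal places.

Justified trailing P/E = b(1+g)/(r−g) = 0.54×(1+0.053)/(0.13−0.053) = 7.3847

7.38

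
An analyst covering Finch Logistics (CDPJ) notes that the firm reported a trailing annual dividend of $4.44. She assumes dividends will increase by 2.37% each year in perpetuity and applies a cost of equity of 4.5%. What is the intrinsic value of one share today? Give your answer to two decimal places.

Gordon growth model: P₀ = D₁/(r − g). D₁ = 4.44 × (1 + 0.0237) = 4.5452.
P₀ = 4.5452 / (0.045 − 0.0237) = 4.5452 / 0.0213 = 213.3910

$213.39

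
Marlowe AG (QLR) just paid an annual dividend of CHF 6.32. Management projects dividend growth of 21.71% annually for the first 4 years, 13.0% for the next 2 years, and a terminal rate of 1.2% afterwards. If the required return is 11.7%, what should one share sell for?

CHF 137.48

Three-stage DDM. Project D₁…D_6; terminal Gordon value at t=6 with g = 0.012; discount at r = 0.117.
D_1 = 7.6921
D_2 = 9.3620
D_3 = 11.3945
D_4 = 13.8683
D_5 = 15.6711
D_6 = 17.7084
TV_6 = 17.9209/(0.117−0.012) = 170.6751
P₀ = Σ Dₜ/(1+r)ᵗ + TV_6/(1+r)^6 = 137.4760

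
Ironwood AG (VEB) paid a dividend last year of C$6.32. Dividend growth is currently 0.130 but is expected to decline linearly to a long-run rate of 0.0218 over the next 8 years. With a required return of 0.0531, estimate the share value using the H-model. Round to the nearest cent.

H-model: P₀ = D₀[(1+g_L) + H(g_S−g_L)]/(r−g_L), with H = 8/2 = 4.
P₀ = 6.32 × [(1+0.0218) + 4×(0.13−0.0218)] / (0.0531−0.0218)
   = 6.32 × 1.4546 / 0.0313 = 293.7084

C$293.71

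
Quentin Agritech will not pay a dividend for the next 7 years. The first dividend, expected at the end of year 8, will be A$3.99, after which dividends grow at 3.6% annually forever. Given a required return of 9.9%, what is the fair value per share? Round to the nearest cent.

A$32.71

Deferred-dividend DDM. At t=7 the remaining stream is a growing perpetuity with first payment D_8 = 3.99.
V_7 = D_8/(r−g) = 3.99/(0.099−0.036) = 63.3333
P₀ = V_7/(1+r)^7 = 63.3333/(1+0.099)^7 = 32.7076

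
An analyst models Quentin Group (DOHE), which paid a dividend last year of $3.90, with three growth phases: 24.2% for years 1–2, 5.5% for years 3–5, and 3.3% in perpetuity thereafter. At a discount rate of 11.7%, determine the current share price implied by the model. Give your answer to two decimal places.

Three-stage DDM. Project D₁…D_5; terminal Gordon value at t=5 with g = 0.033; discount at r = 0.117.
D_1 = 4.8438
D_2 = 6.0160
D_3 = 6.3469
D_4 = 6.6960
D_5 = 7.0642
TV_5 = 7.2974/(0.117−0.033) = 86.8733
P₀ = Σ Dₜ/(1+r)ᵗ + TV_5/(1+r)^5 = 72.0359

$72.04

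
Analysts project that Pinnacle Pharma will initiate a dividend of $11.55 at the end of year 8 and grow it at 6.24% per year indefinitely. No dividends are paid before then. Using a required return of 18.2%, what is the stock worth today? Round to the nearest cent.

Deferred-dividend DDM. At t=7 the remaining stream is a growing perpetuity with first payment D_8 = 11.55.
V_7 = D_8/(r−g) = 11.55/(0.182−0.0624) = 96.5719
P₀ = V_7/(1+r)^7 = 96.5719/(1+0.182)^7 = 29.9591

$29.96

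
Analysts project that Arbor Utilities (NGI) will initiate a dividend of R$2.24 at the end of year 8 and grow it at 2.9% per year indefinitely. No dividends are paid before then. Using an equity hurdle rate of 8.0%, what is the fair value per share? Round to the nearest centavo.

Deferred-dividend DDM. At t=7 the remaining stream is a growing perpetuity with first payment D_8 = 2.24.
V_7 = D_8/(r−g) = 2.24/(0.08−0.029) = 43.9216
P₀ = V_7/(1+r)^7 = 43.9216/(1+0.08)^7 = 25.6278

R$25.63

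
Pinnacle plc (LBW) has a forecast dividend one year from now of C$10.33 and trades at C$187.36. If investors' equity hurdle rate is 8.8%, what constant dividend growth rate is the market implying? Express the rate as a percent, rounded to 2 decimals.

From P₀ = D₁/(r − g), the implied growth is g = r − D₁/P₀.
g = 0.088 − 10.33/187.36 = 0.088 − 0.05513 = 0.03287

3.29%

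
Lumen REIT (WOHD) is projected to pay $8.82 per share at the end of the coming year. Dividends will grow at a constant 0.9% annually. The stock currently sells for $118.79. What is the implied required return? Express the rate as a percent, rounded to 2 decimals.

Rearranging the constant-growth DDM: r = D₁/P₀ + g.
r = 8.8200 / 118.79 + 0.009 = 0.07425 + 0.009 = 0.08325

8.32%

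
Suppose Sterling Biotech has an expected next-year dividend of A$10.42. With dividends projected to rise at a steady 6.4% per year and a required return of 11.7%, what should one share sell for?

Gordon growth model: P₀ = D₁/(r − g), with D₁ = 10.42 given directly.
P₀ = 10.4200 / (0.117 − 0.064) = 10.4200 / 0.053 = 196.6038

A$196.60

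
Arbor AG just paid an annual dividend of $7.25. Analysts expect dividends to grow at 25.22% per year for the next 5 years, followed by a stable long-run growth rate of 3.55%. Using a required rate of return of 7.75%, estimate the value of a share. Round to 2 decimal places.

$437.09

Two-stage DDM. Project D₁…D_5 at 0.2522, terminal growth 0.0355, discount at r = 0.0775.
D_1 = 9.0785
D_2 = 11.3680
D_3 = 14.2351
D_4 = 17.8251
D_5 = 22.3206
Terminal value at t=5: TV = D_6/(r−g) = 23.1130/(0.0775−0.0355) = 550.3099
P₀ = 9.0785/(1+0.0775)^1 + 11.3680/(1+0.0775)^2 + 14.2351/(1+0.0775)^3 + 17.8251/(1+0.0775)^4 + 22.3206/(1+0.0775)^5 + 550.3099/(1+0.0775)^5 = 437.0850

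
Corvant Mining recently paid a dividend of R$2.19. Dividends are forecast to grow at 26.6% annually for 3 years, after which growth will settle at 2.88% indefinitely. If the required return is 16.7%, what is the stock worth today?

Two-stage DDM. Project D₁…D_3 at 0.266, terminal growth 0.0288, discount at r = 0.167.
D_1 = 2.7725
D_2 = 3.5100
D_3 = 4.4437
Terminal value at t=3: TV = D_4/(r−g) = 4.5717/(0.167−0.0288) = 33.0802
P₀ = 2.7725/(1+0.167)^1 + 3.5100/(1+0.167)^2 + 4.4437/(1+0.167)^3 + 33.0802/(1+0.167)^3 = 28.5631

R$28.56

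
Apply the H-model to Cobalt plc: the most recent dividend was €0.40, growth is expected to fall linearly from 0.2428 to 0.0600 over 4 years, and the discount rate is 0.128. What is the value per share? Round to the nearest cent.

H-model: P₀ = D₀[(1+g_L) + H(g_S−g_L)]/(r−g_L), with H = 4/2 = 2.
P₀ = 0.40 × [(1+0.06) + 2×(0.2428−0.06)] / (0.128−0.06)
   = 0.40 × 1.4256 / 0.068 = 8.3859

€8.39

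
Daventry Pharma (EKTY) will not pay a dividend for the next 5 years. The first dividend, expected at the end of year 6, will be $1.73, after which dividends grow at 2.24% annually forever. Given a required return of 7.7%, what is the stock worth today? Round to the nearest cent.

Deferred-dividend DDM. At t=5 the remaining stream is a growing perpetuity with first payment D_6 = 1.73.
V_5 = D_6/(r−g) = 1.73/(0.077−0.0224) = 31.6850
P₀ = V_5/(1+r)^5 = 31.6850/(1+0.077)^5 = 21.8663

$21.87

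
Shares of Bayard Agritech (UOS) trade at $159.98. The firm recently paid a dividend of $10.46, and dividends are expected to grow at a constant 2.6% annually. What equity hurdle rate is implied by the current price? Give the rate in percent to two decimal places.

Rearranging the constant-growth DDM: r = D₁/P₀ + g.
D₁ = 10.46 × (1 + 0.026) = 10.7320.
r = 10.7320 / 159.98 + 0.026 = 0.06708 + 0.026 = 0.09308

9.31%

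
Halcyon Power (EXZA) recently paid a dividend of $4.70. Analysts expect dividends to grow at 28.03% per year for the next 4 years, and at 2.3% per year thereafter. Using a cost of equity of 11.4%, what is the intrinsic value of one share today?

$119.12

Two-stage DDM. Project D₁…D_4 at 0.2803, terminal growth 0.023, discount at r = 0.114.
D_1 = 6.0174
D_2 = 7.7041
D_3 = 9.8635
D_4 = 12.6283
Terminal value at t=4: TV = D_5/(r−g) = 12.9187/(0.114−0.023) = 141.9643
P₀ = 6.0174/(1+0.114)^1 + 7.7041/(1+0.114)^2 + 9.8635/(1+0.114)^3 + 12.6283/(1+0.114)^4 + 141.9643/(1+0.114)^4 = 119.1245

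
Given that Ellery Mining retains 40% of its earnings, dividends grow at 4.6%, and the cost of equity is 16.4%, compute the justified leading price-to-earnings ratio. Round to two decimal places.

Payout ratio b = 1 − 0.40 = 0.60.
Justified leading P/E = b/(r−g) = 0.60/(0.164−0.046) = 5.0847

5.08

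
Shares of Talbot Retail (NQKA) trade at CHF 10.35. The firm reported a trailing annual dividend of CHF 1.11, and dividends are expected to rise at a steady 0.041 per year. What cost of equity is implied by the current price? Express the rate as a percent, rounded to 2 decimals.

15.26%

Rearranging the constant-growth DDM: r = D₁/P₀ + g.
D₁ = 1.11 × (1 + 0.041) = 1.1555.
r = 1.1555 / 10.35 + 0.041 = 0.11164 + 0.041 = 0.15264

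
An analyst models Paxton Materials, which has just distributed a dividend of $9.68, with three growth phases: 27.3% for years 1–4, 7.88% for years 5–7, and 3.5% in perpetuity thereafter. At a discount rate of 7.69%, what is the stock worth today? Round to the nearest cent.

Three-stage DDM. Project D₁…D_7; terminal Gordon value at t=7 with g = 0.035; discount at r = 0.0769.
D_1 = 12.3226
D_2 = 15.6867
D_3 = 19.9692
D_4 = 25.4208
D_5 = 27.4239
D_6 = 29.5850
D_7 = 31.9162
TV_7 = 33.0333/(0.0769−0.035) = 788.3846
P₀ = Σ Dₜ/(1+r)ᵗ + TV_7/(1+r)^7 = 586.1281

$586.13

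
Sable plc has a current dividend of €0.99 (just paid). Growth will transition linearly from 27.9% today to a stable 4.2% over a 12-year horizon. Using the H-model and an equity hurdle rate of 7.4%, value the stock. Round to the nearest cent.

€76.23

H-model: P₀ = D₀[(1+g_L) + H(g_S−g_L)]/(r−g_L), with H = 12/2 = 6.
P₀ = 0.99 × [(1+0.042) + 6×(0.279−0.042)] / (0.074−0.042)
   = 0.99 × 2.4640 / 0.032 = 76.2300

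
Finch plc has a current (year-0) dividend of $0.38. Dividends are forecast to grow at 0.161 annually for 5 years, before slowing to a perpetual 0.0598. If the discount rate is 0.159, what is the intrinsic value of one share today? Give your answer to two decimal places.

Two-stage DDM. Project D₁…D_5 at 0.161, terminal growth 0.0598, discount at r = 0.159.
D_1 = 0.4412
D_2 = 0.5122
D_3 = 0.5947
D_4 = 0.6904
D_5 = 0.8016
Terminal value at t=5: TV = D_6/(r−g) = 0.8495/(0.159−0.0598) = 8.5636
P₀ = 0.4412/(1+0.159)^1 + 0.5122/(1+0.159)^2 + 0.5947/(1+0.159)^3 + 0.6904/(1+0.159)^4 + 0.8016/(1+0.159)^5 + 8.5636/(1+0.159)^5 = 6.0047

$6.00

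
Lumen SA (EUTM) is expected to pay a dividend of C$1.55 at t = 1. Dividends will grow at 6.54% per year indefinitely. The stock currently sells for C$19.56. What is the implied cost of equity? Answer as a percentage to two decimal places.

Rearranging the constant-growth DDM: r = D₁/P₀ + g.
r = 1.5500 / 19.56 + 0.0654 = 0.07924 + 0.0654 = 0.14464

14.46%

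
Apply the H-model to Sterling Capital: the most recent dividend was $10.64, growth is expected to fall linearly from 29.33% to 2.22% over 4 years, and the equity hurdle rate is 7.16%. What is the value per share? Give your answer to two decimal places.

H-model: P₀ = D₀[(1+g_L) + H(g_S−g_L)]/(r−g_L), with H = 4/2 = 2.
P₀ = 10.64 × [(1+0.0222) + 2×(0.2933−0.0222)] / (0.0716−0.0222)
   = 10.64 × 1.5644 / 0.0494 = 336.9477

$336.95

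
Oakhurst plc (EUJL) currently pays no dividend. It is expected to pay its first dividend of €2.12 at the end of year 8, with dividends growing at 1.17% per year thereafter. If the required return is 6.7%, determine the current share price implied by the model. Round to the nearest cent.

Deferred-dividend DDM. At t=7 the remaining stream is a growing perpetuity with first payment D_8 = 2.12.
V_7 = D_8/(r−g) = 2.12/(0.067−0.0117) = 38.3363
P₀ = V_7/(1+r)^7 = 38.3363/(1+0.067)^7 = 24.3478

€24.35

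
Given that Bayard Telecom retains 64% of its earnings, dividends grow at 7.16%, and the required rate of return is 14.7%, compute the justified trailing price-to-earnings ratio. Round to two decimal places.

Payout ratio b = 1 − 0.64 = 0.36.
Justified trailing P/E = b(1+g)/(r−g) = 0.36×(1+0.0716)/(0.147−0.0716) = 5.1164

5.12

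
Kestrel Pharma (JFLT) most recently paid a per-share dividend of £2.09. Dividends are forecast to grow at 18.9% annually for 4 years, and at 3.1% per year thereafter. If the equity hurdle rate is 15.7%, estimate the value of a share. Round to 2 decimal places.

£28.03

Two-stage DDM. Project D₁…D_4 at 0.189, terminal growth 0.031, discount at r = 0.157.
D_1 = 2.4850
D_2 = 2.9547
D_3 = 3.5131
D_4 = 4.1771
Terminal value at t=4: TV = D_5/(r−g) = 4.3066/(0.157−0.031) = 34.1792
P₀ = 2.4850/(1+0.157)^1 + 2.9547/(1+0.157)^2 + 3.5131/(1+0.157)^3 + 4.1771/(1+0.157)^4 + 34.1792/(1+0.157)^4 = 28.0277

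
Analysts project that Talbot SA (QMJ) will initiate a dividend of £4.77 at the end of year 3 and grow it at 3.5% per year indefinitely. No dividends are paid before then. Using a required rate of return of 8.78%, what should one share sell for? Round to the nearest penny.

Deferred-dividend DDM. At t=2 the remaining stream is a growing perpetuity with first payment D_3 = 4.77.
V_2 = D_3/(r−g) = 4.77/(0.0878−0.035) = 90.3409
P₀ = V_2/(1+r)^2 = 90.3409/(1+0.0878)^2 = 76.3460

£76.35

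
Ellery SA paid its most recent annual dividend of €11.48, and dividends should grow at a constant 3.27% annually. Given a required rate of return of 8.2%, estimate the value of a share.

Gordon growth model: P₀ = D₁/(r − g). D₁ = 11.48 × (1 + 0.0327) = 11.8554.
P₀ = 11.8554 / (0.082 − 0.0327) = 11.8554 / 0.0493 = 240.4746

€240.47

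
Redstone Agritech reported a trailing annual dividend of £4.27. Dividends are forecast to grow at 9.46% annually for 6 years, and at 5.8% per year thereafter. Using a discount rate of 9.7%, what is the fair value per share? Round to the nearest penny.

£139.75

Two-stage DDM. Project D₁…D_6 at 0.0946, terminal growth 0.058, discount at r = 0.097.
D_1 = 4.6739
D_2 = 5.1161
D_3 = 5.6001
D_4 = 6.1298
D_5 = 6.7097
D_6 = 7.3445
Terminal value at t=6: TV = D_7/(r−g) = 7.7705/(0.097−0.058) = 199.2423
P₀ = 4.6739/(1+0.097)^1 + 5.1161/(1+0.097)^2 + 5.6001/(1+0.097)^3 + 6.1298/(1+0.097)^4 + 6.7097/(1+0.097)^5 + 7.3445/(1+0.097)^6 + 199.2423/(1+0.097)^6 = 139.7497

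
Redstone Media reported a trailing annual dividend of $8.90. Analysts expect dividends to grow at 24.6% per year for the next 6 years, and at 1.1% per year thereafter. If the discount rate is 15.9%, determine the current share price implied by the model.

$163.18

Two-stage DDM. Project D₁…D_6 at 0.246, terminal growth 0.011, discount at r = 0.159.
D_1 = 11.0894
D_2 = 13.8174
D_3 = 17.2165
D_4 = 21.4517
D_5 = 26.7288
D_6 = 33.3041
Terminal value at t=6: TV = D_7/(r−g) = 33.6705/(0.159−0.011) = 227.5033
P₀ = 11.0894/(1+0.159)^1 + 13.8174/(1+0.159)^2 + 17.2165/(1+0.159)^3 + 21.4517/(1+0.159)^4 + 26.7288/(1+0.159)^5 + 33.3041/(1+0.159)^6 + 227.5033/(1+0.159)^6 = 163.1841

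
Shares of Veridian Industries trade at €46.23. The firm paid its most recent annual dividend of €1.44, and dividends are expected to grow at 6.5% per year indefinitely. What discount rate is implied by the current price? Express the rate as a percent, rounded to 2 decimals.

9.82%

Rearranging the constant-growth DDM: r = D₁/P₀ + g.
D₁ = 1.44 × (1 + 0.065) = 1.5336.
r = 1.5336 / 46.23 + 0.065 = 0.03317 + 0.065 = 0.09817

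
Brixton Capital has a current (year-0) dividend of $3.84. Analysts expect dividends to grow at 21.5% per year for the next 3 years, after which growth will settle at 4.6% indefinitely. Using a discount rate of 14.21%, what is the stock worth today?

$63.38

Two-stage DDM. Project D₁…D_3 at 0.215, terminal growth 0.046, discount at r = 0.1421.
D_1 = 4.6656
D_2 = 5.6687
D_3 = 6.8875
Terminal value at t=3: TV = D_4/(r−g) = 7.2043/(0.1421−0.046) = 74.9667
P₀ = 4.6656/(1+0.1421)^1 + 5.6687/(1+0.1421)^2 + 6.8875/(1+0.1421)^3 + 74.9667/(1+0.1421)^3 = 63.3760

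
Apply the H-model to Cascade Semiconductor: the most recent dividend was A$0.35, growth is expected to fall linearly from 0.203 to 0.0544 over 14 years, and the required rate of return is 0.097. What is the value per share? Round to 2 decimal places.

H-model: P₀ = D₀[(1+g_L) + H(g_S−g_L)]/(r−g_L), with H = 14/2 = 7.
P₀ = 0.35 × [(1+0.0544) + 7×(0.203−0.0544)] / (0.097−0.0544)
   = 0.35 × 2.0946 / 0.0426 = 17.2092

A$17.21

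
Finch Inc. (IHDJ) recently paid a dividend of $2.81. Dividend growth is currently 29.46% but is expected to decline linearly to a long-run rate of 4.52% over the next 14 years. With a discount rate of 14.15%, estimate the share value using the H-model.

$81.44

H-model: P₀ = D₀[(1+g_L) + H(g_S−g_L)]/(r−g_L), with H = 14/2 = 7.
P₀ = 2.81 × [(1+0.0452) + 7×(0.2946−0.0452)] / (0.1415−0.0452)
   = 2.81 × 2.7910 / 0.0963 = 81.4404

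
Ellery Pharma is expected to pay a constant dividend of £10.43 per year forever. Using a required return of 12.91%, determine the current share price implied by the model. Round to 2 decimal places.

£80.79

Zero-growth DDM (perpetuity): P₀ = D/r = 10.43 / 0.1291 = 80.7901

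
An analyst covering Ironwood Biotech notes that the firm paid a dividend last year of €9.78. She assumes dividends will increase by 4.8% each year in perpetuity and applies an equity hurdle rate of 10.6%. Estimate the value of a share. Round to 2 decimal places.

Gordon growth model: P₀ = D₁/(r − g). D₁ = 9.78 × (1 + 0.048) = 10.2494.
P₀ = 10.2494 / (0.106 − 0.048) = 10.2494 / 0.058 = 176.7145

€176.71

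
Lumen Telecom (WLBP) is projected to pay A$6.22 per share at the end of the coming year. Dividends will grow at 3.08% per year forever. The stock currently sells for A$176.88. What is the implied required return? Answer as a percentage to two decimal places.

Rearranging the constant-growth DDM: r = D₁/P₀ + g.
r = 6.2200 / 176.88 + 0.0308 = 0.03517 + 0.0308 = 0.06597

6.60%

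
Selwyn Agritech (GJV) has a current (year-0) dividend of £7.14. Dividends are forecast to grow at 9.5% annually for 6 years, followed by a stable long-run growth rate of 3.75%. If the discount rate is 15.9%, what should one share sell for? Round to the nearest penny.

£78.64

Two-stage DDM. Project D₁…D_6 at 0.095, terminal growth 0.0375, discount at r = 0.159.
D_1 = 7.8183
D_2 = 8.5610
D_3 = 9.3743
D_4 = 10.2649
D_5 = 11.2401
D_6 = 12.3079
Terminal value at t=6: TV = D_7/(r−g) = 12.7694/(0.159−0.0375) = 105.0981
P₀ = 7.8183/(1+0.159)^1 + 8.5610/(1+0.159)^2 + 9.3743/(1+0.159)^3 + 10.2649/(1+0.159)^4 + 11.2401/(1+0.159)^5 + 12.3079/(1+0.159)^6 + 105.0981/(1+0.159)^6 = 78.6421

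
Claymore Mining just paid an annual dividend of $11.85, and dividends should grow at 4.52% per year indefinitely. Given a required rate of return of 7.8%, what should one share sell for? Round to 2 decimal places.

Gordon growth model: P₀ = D₁/(r − g). D₁ = 11.85 × (1 + 0.0452) = 12.3856.
P₀ = 12.3856 / (0.078 − 0.0452) = 12.3856 / 0.0328 = 377.6104

$377.61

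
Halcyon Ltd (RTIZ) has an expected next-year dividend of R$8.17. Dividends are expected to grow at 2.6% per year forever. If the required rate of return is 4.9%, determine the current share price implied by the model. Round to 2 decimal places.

Gordon growth model: P₀ = D₁/(r − g), with D₁ = 8.17 given directly.
P₀ = 8.1700 / (0.049 − 0.026) = 8.1700 / 0.023 = 355.2174

R$355.22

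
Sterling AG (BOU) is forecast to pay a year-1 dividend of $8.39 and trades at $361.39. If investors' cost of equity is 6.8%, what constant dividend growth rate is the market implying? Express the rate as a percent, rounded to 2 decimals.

4.48%

From P₀ = D₁/(r − g), the implied growth is g = r − D₁/P₀.
g = 0.068 − 8.39/361.39 = 0.068 − 0.02322 = 0.04478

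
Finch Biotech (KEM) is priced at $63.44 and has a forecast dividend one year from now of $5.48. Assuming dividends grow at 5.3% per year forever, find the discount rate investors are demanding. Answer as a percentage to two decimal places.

Rearranging the constant-growth DDM: r = D₁/P₀ + g.
r = 5.4800 / 63.44 + 0.053 = 0.08638 + 0.053 = 0.13938

13.94%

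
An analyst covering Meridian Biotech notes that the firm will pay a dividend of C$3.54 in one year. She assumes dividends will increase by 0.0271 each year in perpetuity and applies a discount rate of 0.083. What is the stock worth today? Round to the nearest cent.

C$63.33

Gordon growth model: P₀ = D₁/(r − g), with D₁ = 3.54 given directly.
P₀ = 3.5400 / (0.083 − 0.0271) = 3.5400 / 0.0559 = 63.3274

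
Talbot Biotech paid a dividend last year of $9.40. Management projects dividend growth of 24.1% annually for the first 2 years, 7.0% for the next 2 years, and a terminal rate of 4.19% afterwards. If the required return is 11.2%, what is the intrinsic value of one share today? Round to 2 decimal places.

Three-stage DDM. Project D₁…D_4; terminal Gordon value at t=4 with g = 0.0419; discount at r = 0.112.
D_1 = 11.6654
D_2 = 14.4768
D_3 = 15.4901
D_4 = 16.5744
TV_4 = 17.2689/(0.112−0.0419) = 246.3468
P₀ = Σ Dₜ/(1+r)ᵗ + TV_4/(1+r)^4 = 205.4149

$205.41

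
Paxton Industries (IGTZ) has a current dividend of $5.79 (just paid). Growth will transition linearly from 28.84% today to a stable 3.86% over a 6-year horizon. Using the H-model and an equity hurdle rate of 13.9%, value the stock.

H-model: P₀ = D₀[(1+g_L) + H(g_S−g_L)]/(r−g_L), with H = 6/2 = 3.
P₀ = 5.79 × [(1+0.0386) + 3×(0.2884−0.0386)] / (0.139−0.0386)
   = 5.79 × 1.7880 / 0.1004 = 103.1127

$103.11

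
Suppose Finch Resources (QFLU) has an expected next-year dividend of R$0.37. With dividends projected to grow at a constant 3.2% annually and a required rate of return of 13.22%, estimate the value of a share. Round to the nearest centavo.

R$3.69

Gordon growth model: P₀ = D₁/(r − g), with D₁ = 0.37 given directly.
P₀ = 0.3700 / (0.1322 − 0.032) = 0.3700 / 0.1002 = 3.6926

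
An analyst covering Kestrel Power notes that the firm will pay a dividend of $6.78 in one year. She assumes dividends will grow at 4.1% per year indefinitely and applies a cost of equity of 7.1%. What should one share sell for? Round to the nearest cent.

Gordon growth model: P₀ = D₁/(r − g), with D₁ = 6.78 given directly.
P₀ = 6.7800 / (0.071 − 0.041) = 6.7800 / 0.03 = 226.0000

$226.00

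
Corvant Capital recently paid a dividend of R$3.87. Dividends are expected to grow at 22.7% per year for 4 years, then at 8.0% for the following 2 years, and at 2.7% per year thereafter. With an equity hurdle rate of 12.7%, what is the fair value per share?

R$80.72

Three-stage DDM. Project D₁…D_6; terminal Gordon value at t=6 with g = 0.027; discount at r = 0.127.
D_1 = 4.7485
D_2 = 5.8264
D_3 = 7.1490
D_4 = 8.7718
D_5 = 9.4736
D_6 = 10.2314
TV_6 = 10.5077/(0.127−0.027) = 105.0769
P₀ = Σ Dₜ/(1+r)ᵗ + TV_6/(1+r)^6 = 80.7182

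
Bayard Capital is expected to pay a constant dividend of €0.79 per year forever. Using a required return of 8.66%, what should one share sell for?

Zero-growth DDM (perpetuity): P₀ = D/r = 0.79 / 0.0866 = 9.1224

€9.12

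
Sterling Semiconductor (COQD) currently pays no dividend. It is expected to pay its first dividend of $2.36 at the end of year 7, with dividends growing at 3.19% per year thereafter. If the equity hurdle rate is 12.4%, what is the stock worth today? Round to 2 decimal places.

$12.71

Deferred-dividend DDM. At t=6 the remaining stream is a growing perpetuity with first payment D_7 = 2.36.
V_6 = D_7/(r−g) = 2.36/(0.124−0.0319) = 25.6243
P₀ = V_6/(1+r)^6 = 25.6243/(1+0.124)^6 = 12.7073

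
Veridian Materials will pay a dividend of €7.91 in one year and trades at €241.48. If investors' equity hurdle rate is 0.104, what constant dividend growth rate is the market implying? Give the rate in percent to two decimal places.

From P₀ = D₁/(r − g), the implied growth is g = r − D₁/P₀.
g = 0.104 − 7.91/241.48 = 0.104 − 0.03276 = 0.07124

7.12%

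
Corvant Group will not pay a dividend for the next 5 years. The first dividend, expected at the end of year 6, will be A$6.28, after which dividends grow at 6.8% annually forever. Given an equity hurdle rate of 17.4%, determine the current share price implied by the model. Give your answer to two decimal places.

A$26.57

Deferred-dividend DDM. At t=5 the remaining stream is a growing perpetuity with first payment D_6 = 6.28.
V_5 = D_6/(r−g) = 6.28/(0.174−0.068) = 59.2453
P₀ = V_5/(1+r)^5 = 59.2453/(1+0.174)^5 = 26.5652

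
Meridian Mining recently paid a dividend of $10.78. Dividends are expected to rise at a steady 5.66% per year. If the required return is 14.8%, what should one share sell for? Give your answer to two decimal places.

$124.62

Gordon growth model: P₀ = D₁/(r − g). D₁ = 10.78 × (1 + 0.0566) = 11.3901.
P₀ = 11.3901 / (0.148 − 0.0566) = 11.3901 / 0.0914 = 124.6187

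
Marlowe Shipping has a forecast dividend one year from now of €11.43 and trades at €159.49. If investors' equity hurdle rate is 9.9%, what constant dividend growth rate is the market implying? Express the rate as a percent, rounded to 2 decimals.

2.73%

From P₀ = D₁/(r − g), the implied growth is g = r − D₁/P₀.
g = 0.099 − 11.43/159.49 = 0.099 − 0.07167 = 0.02733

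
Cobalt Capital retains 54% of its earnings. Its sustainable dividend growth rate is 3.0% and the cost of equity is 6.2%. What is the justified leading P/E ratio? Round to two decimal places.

14.38

Payout ratio b = 1 − 0.54 = 0.46.
Justified leading P/E = b/(r−g) = 0.46/(0.062−0.03) = 14.3750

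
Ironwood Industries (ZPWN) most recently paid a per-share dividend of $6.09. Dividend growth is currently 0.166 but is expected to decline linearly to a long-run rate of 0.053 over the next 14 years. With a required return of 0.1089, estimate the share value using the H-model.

$200.89

H-model: P₀ = D₀[(1+g_L) + H(g_S−g_L)]/(r−g_L), with H = 14/2 = 7.
P₀ = 6.09 × [(1+0.053) + 7×(0.166−0.053)] / (0.1089−0.053)
   = 6.09 × 1.8440 / 0.0559 = 200.8937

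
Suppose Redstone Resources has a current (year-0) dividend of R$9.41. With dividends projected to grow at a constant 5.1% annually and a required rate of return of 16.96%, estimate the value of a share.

Gordon growth model: P₀ = D₁/(r − g). D₁ = 9.41 × (1 + 0.051) = 9.8899.
P₀ = 9.8899 / (0.1696 − 0.051) = 9.8899 / 0.1186 = 83.3888

R$83.39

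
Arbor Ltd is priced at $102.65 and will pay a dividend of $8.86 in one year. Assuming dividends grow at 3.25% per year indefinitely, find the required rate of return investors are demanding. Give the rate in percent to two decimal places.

11.88%

Rearranging the constant-growth DDM: r = D₁/P₀ + g.
r = 8.8600 / 102.65 + 0.0325 = 0.08631 + 0.0325 = 0.11881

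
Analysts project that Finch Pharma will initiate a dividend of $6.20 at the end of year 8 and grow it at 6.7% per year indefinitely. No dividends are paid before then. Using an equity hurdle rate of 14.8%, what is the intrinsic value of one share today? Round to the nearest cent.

Deferred-dividend DDM. At t=7 the remaining stream is a growing perpetuity with first payment D_8 = 6.20.
V_7 = D_8/(r−g) = 6.20/(0.148−0.067) = 76.5432
P₀ = V_7/(1+r)^7 = 76.5432/(1+0.148)^7 = 29.1282

$29.13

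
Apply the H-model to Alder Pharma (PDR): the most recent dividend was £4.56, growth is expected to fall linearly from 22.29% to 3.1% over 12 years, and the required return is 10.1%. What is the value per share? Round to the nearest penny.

£142.17

H-model: P₀ = D₀[(1+g_L) + H(g_S−g_L)]/(r−g_L), with H = 12/2 = 6.
P₀ = 4.56 × [(1+0.031) + 6×(0.2229−0.031)] / (0.101−0.031)
   = 4.56 × 2.1824 / 0.07 = 142.1678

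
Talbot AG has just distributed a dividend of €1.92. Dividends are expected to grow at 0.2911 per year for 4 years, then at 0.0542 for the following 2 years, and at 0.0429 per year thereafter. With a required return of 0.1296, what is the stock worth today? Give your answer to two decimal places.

€51.09

Three-stage DDM. Project D₁…D_6; terminal Gordon value at t=6 with g = 0.0429; discount at r = 0.1296.
D_1 = 2.4789
D_2 = 3.2005
D_3 = 4.1322
D_4 = 5.3351
D_5 = 5.6242
D_6 = 5.9291
TV_6 = 6.1834/(0.1296−0.0429) = 71.3198
P₀ = Σ Dₜ/(1+r)ᵗ + TV_6/(1+r)^6 = 51.0874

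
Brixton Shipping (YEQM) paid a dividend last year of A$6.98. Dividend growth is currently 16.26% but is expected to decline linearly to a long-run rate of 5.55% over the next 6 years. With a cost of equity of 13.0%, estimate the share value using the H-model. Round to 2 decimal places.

H-model: P₀ = D₀[(1+g_L) + H(g_S−g_L)]/(r−g_L), with H = 6/2 = 3.
P₀ = 6.98 × [(1+0.0555) + 3×(0.1626−0.0555)] / (0.13−0.0555)
   = 6.98 × 1.3768 / 0.0745 = 128.9941

A$128.99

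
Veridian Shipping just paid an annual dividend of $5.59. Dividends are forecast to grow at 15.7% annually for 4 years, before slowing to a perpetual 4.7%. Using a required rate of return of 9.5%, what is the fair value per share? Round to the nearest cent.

$177.69

Two-stage DDM. Project D₁…D_4 at 0.157, terminal growth 0.047, discount at r = 0.095.
D_1 = 6.4676
D_2 = 7.4830
D_3 = 8.6579
D_4 = 10.0172
Terminal value at t=4: TV = D_5/(r−g) = 10.4880/(0.095−0.047) = 218.4996
P₀ = 6.4676/(1+0.095)^1 + 7.4830/(1+0.095)^2 + 8.6579/(1+0.095)^3 + 10.0172/(1+0.095)^4 + 218.4996/(1+0.095)^4 = 177.6922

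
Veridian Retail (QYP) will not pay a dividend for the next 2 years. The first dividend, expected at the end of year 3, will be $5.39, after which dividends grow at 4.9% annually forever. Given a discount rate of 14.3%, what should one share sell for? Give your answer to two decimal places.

$43.89

Deferred-dividend DDM. At t=2 the remaining stream is a growing perpetuity with first payment D_3 = 5.39.
V_2 = D_3/(r−g) = 5.39/(0.143−0.049) = 57.3404
P₀ = V_2/(1+r)^2 = 57.3404/(1+0.143)^2 = 43.8903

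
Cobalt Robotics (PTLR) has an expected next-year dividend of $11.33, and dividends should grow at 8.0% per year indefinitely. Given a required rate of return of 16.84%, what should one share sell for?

Gordon growth model: P₀ = D₁/(r − g), with D₁ = 11.33 given directly.
P₀ = 11.3300 / (0.1684 − 0.08) = 11.3300 / 0.0884 = 128.1674

$128.17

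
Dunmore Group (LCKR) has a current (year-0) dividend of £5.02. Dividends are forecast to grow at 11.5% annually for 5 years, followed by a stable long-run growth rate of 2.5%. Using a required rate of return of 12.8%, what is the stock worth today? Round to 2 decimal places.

Two-stage DDM. Project D₁…D_5 at 0.115, terminal growth 0.025, discount at r = 0.128.
D_1 = 5.5973
D_2 = 6.2410
D_3 = 6.9587
D_4 = 7.7590
D_5 = 8.6512
Terminal value at t=5: TV = D_6/(r−g) = 8.8675/(0.128−0.025) = 86.0924
P₀ = 5.5973/(1+0.128)^1 + 6.2410/(1+0.128)^2 + 6.9587/(1+0.128)^3 + 7.7590/(1+0.128)^4 + 8.6512/(1+0.128)^5 + 86.0924/(1+0.128)^5 = 71.3886

£71.39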